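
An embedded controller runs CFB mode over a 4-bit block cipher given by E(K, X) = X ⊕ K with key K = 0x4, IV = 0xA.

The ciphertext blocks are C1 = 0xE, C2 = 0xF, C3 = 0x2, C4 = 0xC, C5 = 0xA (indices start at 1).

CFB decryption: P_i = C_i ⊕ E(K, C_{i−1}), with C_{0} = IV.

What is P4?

P4 = 0xA

P4: E(K, 0x2) = 0x6; 0xC ⊕ 0x6 = 0xA.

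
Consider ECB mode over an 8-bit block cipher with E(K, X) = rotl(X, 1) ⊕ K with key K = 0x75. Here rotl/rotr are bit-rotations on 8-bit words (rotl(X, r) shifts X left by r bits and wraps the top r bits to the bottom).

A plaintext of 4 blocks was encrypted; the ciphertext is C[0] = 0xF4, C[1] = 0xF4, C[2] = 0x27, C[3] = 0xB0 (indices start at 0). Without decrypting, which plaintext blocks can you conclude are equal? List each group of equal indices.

P[0] = P[1]

ECB encrypts each block independently with the same key, so equal ciphertext blocks imply equal plaintext blocks.
C[0] = C[1] = 0xF4, so P[0] = P[1].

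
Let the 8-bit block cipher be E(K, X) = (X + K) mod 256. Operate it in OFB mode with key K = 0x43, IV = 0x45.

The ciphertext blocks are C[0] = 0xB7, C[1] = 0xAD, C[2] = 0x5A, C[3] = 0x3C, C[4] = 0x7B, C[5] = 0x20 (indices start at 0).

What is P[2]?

OFB decryption: S_i = E(K, S_{i−1}) with S_{−1} = IV; P_i = C_i ⊕ S_i.
P[0]: S = E(K, 0x45) = 0x88; 0xB7 ⊕ 0x88 = 0x3F.
P[1]: S = E(K, 0x88) = 0xCB; 0xAD ⊕ 0xCB = 0x66.
P[2]: S = E(K, 0xCB) = 0x0E; 0x5A ⊕ 0x0E = 0x54.

P[2] = 0x54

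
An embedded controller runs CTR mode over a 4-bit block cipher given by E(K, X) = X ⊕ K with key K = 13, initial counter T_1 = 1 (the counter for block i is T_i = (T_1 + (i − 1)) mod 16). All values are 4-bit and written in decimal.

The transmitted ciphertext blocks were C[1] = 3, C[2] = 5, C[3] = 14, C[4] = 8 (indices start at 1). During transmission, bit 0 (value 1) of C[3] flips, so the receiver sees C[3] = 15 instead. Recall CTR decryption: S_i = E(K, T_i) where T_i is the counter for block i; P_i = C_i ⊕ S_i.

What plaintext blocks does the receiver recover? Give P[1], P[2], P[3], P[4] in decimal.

P[1] = 15, P[2] = 10, P[3] = 1, P[4] = 1

Only C[3] changed, to 15. In CTR, a change in C_i flips the same bit in P_i only; the keystream is unaffected. Decrypting the received ciphertext:
P[1]: T = 1, S = E(K, T) = 12; 3 ⊕ 12 = 15.
P[2]: T = 2, S = E(K, T) = 15; 5 ⊕ 15 = 10.
P[3]: T = 3, S = E(K, T) = 14; 15 ⊕ 14 = 1.
P[4]: T = 4, S = E(K, T) = 9; 8 ⊕ 9 = 1.
Blocks that differ from the original plaintext: P[3].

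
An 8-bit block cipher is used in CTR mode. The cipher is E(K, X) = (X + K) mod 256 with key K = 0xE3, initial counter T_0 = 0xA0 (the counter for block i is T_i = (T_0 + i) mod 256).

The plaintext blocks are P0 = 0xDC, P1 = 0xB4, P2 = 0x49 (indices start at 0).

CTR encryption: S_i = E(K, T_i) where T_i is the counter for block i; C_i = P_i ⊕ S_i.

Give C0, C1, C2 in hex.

C0 = 0x5F, C1 = 0x30, C2 = 0xCC

C0: T = 0xA0, S = E(K, T) = 0x83; 0xDC ⊕ 0x83 = 0x5F.
C1: T = 0xA1, S = E(K, T) = 0x84; 0xB4 ⊕ 0x84 = 0x30.
C2: T = 0xA2, S = E(K, T) = 0x85; 0x49 ⊕ 0x85 = 0xCC.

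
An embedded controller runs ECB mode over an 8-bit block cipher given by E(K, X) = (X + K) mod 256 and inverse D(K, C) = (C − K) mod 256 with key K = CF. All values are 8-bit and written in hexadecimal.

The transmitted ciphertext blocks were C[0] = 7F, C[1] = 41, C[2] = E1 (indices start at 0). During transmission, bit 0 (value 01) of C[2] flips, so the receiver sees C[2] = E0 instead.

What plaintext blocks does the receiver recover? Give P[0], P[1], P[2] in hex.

ECB decryption: P_i = D(K, C_i).
Only C[2] changed, to E0. In ECB, a change in C_i affects only P_i. Decrypting the received ciphertext:
P[0]: D(K, 7F) = B0.
P[1]: D(K, 41) = 72.
P[2]: D(K, E0) = 11.
Blocks that differ from the original plaintext: P[2].

P[0] = B0, P[1] = 72, P[2] = 11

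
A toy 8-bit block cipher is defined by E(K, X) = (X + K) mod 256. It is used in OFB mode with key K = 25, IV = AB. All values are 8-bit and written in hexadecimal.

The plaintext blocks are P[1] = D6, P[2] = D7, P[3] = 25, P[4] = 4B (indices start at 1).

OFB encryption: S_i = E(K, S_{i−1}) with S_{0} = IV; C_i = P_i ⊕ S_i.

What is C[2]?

C[2] = 22

C[1]: S = E(K, AB) = D0; D6 ⊕ D0 = 06.
C[2]: S = E(K, D0) = F5; D7 ⊕ F5 = 22.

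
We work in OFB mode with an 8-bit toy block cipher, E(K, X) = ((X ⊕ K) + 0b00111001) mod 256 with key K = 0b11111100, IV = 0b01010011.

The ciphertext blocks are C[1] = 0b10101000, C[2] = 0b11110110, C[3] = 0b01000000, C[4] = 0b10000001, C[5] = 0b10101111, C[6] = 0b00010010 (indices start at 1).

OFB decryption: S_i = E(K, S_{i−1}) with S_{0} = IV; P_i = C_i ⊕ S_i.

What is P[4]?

P[1]: S = E(K, 0b01010011) = 0b11101000; 0b10101000 ⊕ 0b11101000 = 0b01000000.
P[2]: S = E(K, 0b11101000) = 0b01001101; 0b11110110 ⊕ 0b01001101 = 0b10111011.
P[3]: S = E(K, 0b01001101) = 0b11101010; 0b01000000 ⊕ 0b11101010 = 0b10101010.
P[4]: S = E(K, 0b11101010) = 0b01001111; 0b10000001 ⊕ 0b01001111 = 0b11001110.

P[4] = 0b11001110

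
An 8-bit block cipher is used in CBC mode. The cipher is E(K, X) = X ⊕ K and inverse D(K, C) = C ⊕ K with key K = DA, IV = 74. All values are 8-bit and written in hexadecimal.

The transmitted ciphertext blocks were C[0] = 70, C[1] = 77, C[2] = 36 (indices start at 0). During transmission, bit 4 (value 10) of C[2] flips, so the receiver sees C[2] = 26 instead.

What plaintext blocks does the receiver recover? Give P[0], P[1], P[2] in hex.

CBC decryption: P_i = D(K, C_i) ⊕ C_{i−1}, with C_{−1} = IV.
Only C[2] changed, to 26. In CBC, a change in C_i garbles P_i and flips the same bit in P_{i+1}. Decrypting the received ciphertext:
P[0]: D(K, 70) = AA; AA ⊕ 74 = DE.
P[1]: D(K, 77) = AD; AD ⊕ 70 = DD.
P[2]: D(K, 26) = FC; FC ⊕ 77 = 8B.
Blocks that differ from the original plaintext: P[2].

P[0] = DE, P[1] = DD, P[2] = 8B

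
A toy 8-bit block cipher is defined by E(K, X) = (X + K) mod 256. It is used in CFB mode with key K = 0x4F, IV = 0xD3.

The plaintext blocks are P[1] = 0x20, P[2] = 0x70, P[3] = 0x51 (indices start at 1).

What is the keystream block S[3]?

CFB encryption: C_i = P_i ⊕ E(K, C_{i−1}), with C_{0} = IV.
C[1]: E(K, 0xD3) = 0x22; 0x20 ⊕ 0x22 = 0x02.
C[2]: E(K, 0x02) = 0x51; 0x70 ⊕ 0x51 = 0x21.
C[3]: E(K, 0x21) = 0x70; 0x51 ⊕ 0x70 = 0x21.
So S[3] = 0x70.

0x70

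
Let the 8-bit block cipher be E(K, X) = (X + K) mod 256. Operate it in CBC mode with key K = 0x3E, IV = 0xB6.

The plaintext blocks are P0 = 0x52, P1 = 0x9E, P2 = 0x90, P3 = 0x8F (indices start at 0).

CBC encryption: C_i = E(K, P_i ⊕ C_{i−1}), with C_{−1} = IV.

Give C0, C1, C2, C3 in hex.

C0 = 0x22, C1 = 0xFA, C2 = 0xA8, C3 = 0x65

C0: P0 ⊕ 0xB6 = 0xE4; E(K, 0xE4) = 0x22.
C1: P1 ⊕ 0x22 = 0xBC; E(K, 0xBC) = 0xFA.
C2: P2 ⊕ 0xFA = 0x6A; E(K, 0x6A) = 0xA8.
C3: P3 ⊕ 0xA8 = 0x27; E(K, 0x27) = 0x65.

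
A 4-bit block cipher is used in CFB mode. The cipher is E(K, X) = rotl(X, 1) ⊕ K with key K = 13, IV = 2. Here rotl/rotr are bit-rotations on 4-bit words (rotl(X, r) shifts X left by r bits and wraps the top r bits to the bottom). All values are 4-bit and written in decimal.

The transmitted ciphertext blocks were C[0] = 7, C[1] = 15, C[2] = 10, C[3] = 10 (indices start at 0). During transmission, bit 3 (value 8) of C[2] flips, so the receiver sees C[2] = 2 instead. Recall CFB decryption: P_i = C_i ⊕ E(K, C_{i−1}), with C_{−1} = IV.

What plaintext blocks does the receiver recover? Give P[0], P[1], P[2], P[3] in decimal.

Only C[2] changed, to 2. In CFB, a change in C_i flips the same bit in P_i and garbles P_{i+1}. Decrypting the received ciphertext:
P[0]: E(K, 2) = 9; 7 ⊕ 9 = 14.
P[1]: E(K, 7) = 3; 15 ⊕ 3 = 12.
P[2]: E(K, 15) = 2; 2 ⊕ 2 = 0.
P[3]: E(K, 2) = 9; 10 ⊕ 9 = 3.
Blocks that differ from the original plaintext: P[2], P[3].

P[0] = 14, P[1] = 12, P[2] = 0, P[3] = 3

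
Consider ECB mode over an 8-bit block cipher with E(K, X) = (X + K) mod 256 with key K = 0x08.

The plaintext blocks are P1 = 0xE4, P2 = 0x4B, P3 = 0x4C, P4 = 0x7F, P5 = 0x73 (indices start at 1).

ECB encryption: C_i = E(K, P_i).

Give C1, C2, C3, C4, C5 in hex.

C1: E(K, 0xE4) = 0xEC.
C2: E(K, 0x4B) = 0x53.
C3: E(K, 0x4C) = 0x54.
C4: E(K, 0x7F) = 0x87.
C5: E(K, 0x73) = 0x7B.

C1 = 0xEC, C2 = 0x53, C3 = 0x54, C4 = 0x87, C5 = 0x7B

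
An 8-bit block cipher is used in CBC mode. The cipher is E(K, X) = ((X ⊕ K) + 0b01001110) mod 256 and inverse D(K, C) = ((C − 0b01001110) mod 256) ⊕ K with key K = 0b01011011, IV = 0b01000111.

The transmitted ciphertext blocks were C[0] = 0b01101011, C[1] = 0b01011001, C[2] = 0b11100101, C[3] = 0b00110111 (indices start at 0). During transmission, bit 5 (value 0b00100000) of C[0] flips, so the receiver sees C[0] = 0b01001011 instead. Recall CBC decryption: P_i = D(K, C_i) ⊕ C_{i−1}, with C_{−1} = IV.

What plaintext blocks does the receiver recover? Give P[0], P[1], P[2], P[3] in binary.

P[0] = 0b11100001, P[1] = 0b00011011, P[2] = 0b10010101, P[3] = 0b01010111

Only C[0] changed, to 0b01001011. In CBC, a change in C_i garbles P_i and flips the same bit in P_{i+1}. Decrypting the received ciphertext:
P[0]: D(K, 0b01001011) = 0b10100110; 0b10100110 ⊕ 0b01000111 = 0b11100001.
P[1]: D(K, 0b01011001) = 0b01010000; 0b01010000 ⊕ 0b01001011 = 0b00011011.
P[2]: D(K, 0b11100101) = 0b11001100; 0b11001100 ⊕ 0b01011001 = 0b10010101.
P[3]: D(K, 0b00110111) = 0b10110010; 0b10110010 ⊕ 0b11100101 = 0b01010111.
Blocks that differ from the original plaintext: P[0], P[1].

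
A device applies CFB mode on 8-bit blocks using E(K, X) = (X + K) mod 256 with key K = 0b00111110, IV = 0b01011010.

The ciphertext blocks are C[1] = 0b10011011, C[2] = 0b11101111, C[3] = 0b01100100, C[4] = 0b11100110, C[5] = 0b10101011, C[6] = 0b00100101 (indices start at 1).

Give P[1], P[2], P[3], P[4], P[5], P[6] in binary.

CFB decryption: P_i = C_i ⊕ E(K, C_{i−1}), with C_{0} = IV.
P[1]: E(K, 0b01011010) = 0b10011000; 0b10011011 ⊕ 0b10011000 = 0b00000011.
P[2]: E(K, 0b10011011) = 0b11011001; 0b11101111 ⊕ 0b11011001 = 0b00110110.
P[3]: E(K, 0b11101111) = 0b00101101; 0b01100100 ⊕ 0b00101101 = 0b01001001.
P[4]: E(K, 0b01100100) = 0b10100010; 0b11100110 ⊕ 0b10100010 = 0b01000100.
P[5]: E(K, 0b11100110) = 0b00100100; 0b10101011 ⊕ 0b00100100 = 0b10001111.
P[6]: E(K, 0b10101011) = 0b11101001; 0b00100101 ⊕ 0b11101001 = 0b11001100.

P[1] = 0b00000011, P[2] = 0b00110110, P[3] = 0b01001001, P[4] = 0b01000100, P[5] = 0b10001111, P[6] = 0b11001100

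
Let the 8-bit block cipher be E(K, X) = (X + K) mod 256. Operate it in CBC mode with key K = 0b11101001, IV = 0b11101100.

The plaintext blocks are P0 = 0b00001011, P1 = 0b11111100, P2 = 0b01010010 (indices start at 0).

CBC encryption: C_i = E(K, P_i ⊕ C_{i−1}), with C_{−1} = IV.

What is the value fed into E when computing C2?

C0: P0 ⊕ 0b11101100 = 0b11100111; E(K, 0b11100111) = 0b11010000.
C1: P1 ⊕ 0b11010000 = 0b00101100; E(K, 0b00101100) = 0b00010101.
C2: P2 ⊕ 0b00010101 = 0b01000111; E(K, 0b01000111) = 0b00110000.
So the input to E for block 2 is 0b01000111.

0b01000111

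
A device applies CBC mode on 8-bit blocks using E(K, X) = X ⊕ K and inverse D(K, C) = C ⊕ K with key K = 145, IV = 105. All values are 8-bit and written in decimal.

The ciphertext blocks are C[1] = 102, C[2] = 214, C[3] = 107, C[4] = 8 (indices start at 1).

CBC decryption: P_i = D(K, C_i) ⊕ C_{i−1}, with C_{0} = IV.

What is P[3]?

P[3] = 44

P[3]: D(K, 107) = 250; 250 ⊕ 214 = 44.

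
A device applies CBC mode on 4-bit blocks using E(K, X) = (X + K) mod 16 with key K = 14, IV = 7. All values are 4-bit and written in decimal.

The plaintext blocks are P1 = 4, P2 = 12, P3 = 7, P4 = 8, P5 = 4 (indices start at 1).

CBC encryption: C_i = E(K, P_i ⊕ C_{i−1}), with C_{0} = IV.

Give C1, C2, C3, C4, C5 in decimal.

C1 = 1, C2 = 11, C3 = 10, C4 = 0, C5 = 2

C1: P1 ⊕ 7 = 3; E(K, 3) = 1.
C2: P2 ⊕ 1 = 13; E(K, 13) = 11.
C3: P3 ⊕ 11 = 12; E(K, 12) = 10.
C4: P4 ⊕ 10 = 2; E(K, 2) = 0.
C5: P5 ⊕ 0 = 4; E(K, 4) = 2.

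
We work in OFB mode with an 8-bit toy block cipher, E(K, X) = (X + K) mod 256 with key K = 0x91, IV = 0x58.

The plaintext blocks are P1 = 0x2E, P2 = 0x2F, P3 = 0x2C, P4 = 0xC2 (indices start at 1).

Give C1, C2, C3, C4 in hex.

C1 = 0xC7, C2 = 0x55, C3 = 0x27, C4 = 0x5E

OFB encryption: S_i = E(K, S_{i−1}) with S_{0} = IV; C_i = P_i ⊕ S_i.
C1: S = E(K, 0x58) = 0xE9; 0x2E ⊕ 0xE9 = 0xC7.
C2: S = E(K, 0xE9) = 0x7A; 0x2F ⊕ 0x7A = 0x55.
C3: S = E(K, 0x7A) = 0x0B; 0x2C ⊕ 0x0B = 0x27.
C4: S = E(K, 0x0B) = 0x9C; 0xC2 ⊕ 0x9C = 0x5E.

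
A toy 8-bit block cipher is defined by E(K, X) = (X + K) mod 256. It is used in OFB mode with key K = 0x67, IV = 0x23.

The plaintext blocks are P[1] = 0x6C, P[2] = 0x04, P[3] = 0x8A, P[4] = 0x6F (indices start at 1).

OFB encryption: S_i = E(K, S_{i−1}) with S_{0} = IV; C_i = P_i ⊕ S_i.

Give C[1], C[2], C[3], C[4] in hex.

C[1] = 0xE6, C[2] = 0xF5, C[3] = 0xD2, C[4] = 0xD0

C[1]: S = E(K, 0x23) = 0x8A; 0x6C ⊕ 0x8A = 0xE6.
C[2]: S = E(K, 0x8A) = 0xF1; 0x04 ⊕ 0xF1 = 0xF5.
C[3]: S = E(K, 0xF1) = 0x58; 0x8A ⊕ 0x58 = 0xD2.
C[4]: S = E(K, 0x58) = 0xBF; 0x6F ⊕ 0xBF = 0xD0.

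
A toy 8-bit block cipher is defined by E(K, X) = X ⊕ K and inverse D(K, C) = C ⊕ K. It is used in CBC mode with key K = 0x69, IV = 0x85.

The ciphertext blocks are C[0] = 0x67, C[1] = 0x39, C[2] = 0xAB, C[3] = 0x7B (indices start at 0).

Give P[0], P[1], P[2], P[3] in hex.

CBC decryption: P_i = D(K, C_i) ⊕ C_{i−1}, with C_{−1} = IV.
P[0]: D(K, 0x67) = 0x0E; 0x0E ⊕ 0x85 = 0x8B.
P[1]: D(K, 0x39) = 0x50; 0x50 ⊕ 0x67 = 0x37.
P[2]: D(K, 0xAB) = 0xC2; 0xC2 ⊕ 0x39 = 0xFB.
P[3]: D(K, 0x7B) = 0x12; 0x12 ⊕ 0xAB = 0xB9.

P[0] = 0x8B, P[1] = 0x37, P[2] = 0xFB, P[3] = 0xB9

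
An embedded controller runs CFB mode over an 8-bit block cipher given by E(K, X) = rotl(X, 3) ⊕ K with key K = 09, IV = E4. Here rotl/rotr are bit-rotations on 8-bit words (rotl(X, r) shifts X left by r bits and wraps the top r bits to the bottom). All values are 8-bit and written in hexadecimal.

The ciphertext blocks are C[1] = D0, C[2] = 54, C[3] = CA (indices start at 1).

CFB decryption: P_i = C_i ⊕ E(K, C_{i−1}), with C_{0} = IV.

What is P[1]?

P[1] = FE

P[1]: E(K, E4) = 2E; D0 ⊕ 2E = FE.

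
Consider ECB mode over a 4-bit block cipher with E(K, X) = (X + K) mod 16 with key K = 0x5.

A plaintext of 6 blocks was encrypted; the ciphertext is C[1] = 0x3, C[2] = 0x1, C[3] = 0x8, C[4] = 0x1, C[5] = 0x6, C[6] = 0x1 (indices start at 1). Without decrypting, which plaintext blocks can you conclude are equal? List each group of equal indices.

ECB encrypts each block independently with the same key, so equal ciphertext blocks imply equal plaintext blocks.
C[2] = C[4] = C[6] = 0x1, so P[2] = P[4] = P[6].

P[2] = P[4] = P[6]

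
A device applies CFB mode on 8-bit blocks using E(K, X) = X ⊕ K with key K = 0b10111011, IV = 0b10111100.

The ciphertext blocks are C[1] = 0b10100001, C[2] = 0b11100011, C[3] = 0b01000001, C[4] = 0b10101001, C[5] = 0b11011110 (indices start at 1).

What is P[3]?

CFB decryption: P_i = C_i ⊕ E(K, C_{i−1}), with C_{0} = IV.
P[3]: E(K, 0b11100011) = 0b01011000; 0b01000001 ⊕ 0b01011000 = 0b00011001.

P[3] = 0b00011001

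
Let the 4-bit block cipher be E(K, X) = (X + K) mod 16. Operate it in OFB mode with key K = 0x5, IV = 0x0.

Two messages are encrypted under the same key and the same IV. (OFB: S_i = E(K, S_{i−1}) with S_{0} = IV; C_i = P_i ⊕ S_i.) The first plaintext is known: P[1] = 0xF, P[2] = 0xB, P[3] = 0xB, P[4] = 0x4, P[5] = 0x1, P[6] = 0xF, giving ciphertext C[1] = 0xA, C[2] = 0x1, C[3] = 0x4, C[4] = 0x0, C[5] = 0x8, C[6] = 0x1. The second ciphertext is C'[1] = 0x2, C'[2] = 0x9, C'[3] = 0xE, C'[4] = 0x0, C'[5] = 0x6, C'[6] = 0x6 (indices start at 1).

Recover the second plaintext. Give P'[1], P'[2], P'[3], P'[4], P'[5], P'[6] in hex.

P'[1] = 0x7, P'[2] = 0x3, P'[3] = 0x1, P'[4] = 0x4, P'[5] = 0xF, P'[6] = 0x8

In OFB with a reused IV, both messages share the same keystream S_i, so C_i ⊕ C'_i = P_i ⊕ P'_i and thus P'_i = P_i ⊕ C_i ⊕ C'_i.
P'[1]: 0xF ⊕ 0xA ⊕ 0x2 = 0x7.
P'[2]: 0xB ⊕ 0x1 ⊕ 0x9 = 0x3.
P'[3]: 0xB ⊕ 0x4 ⊕ 0xE = 0x1.
P'[4]: 0x4 ⊕ 0x0 ⊕ 0x0 = 0x4.
P'[5]: 0x1 ⊕ 0x8 ⊕ 0x6 = 0xF.
P'[6]: 0xF ⊕ 0x1 ⊕ 0x6 = 0x8.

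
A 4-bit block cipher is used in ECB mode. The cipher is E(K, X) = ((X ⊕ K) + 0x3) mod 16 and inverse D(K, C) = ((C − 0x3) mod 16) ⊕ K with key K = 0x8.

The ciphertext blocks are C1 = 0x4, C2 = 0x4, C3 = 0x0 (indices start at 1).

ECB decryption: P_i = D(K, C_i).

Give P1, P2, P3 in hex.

P1 = 0x9, P2 = 0x9, P3 = 0x5

P1: D(K, 0x4) = 0x9.
P2: D(K, 0x4) = 0x9.
P3: D(K, 0x0) = 0x5.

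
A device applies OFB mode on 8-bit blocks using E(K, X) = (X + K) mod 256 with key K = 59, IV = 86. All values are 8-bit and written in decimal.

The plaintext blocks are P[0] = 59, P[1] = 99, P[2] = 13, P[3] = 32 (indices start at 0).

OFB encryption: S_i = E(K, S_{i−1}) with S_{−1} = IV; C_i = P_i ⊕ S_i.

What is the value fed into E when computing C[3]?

C[0]: S = E(K, 86) = 145; 59 ⊕ 145 = 170.
C[1]: S = E(K, 145) = 204; 99 ⊕ 204 = 175.
C[2]: S = E(K, 204) = 7; 13 ⊕ 7 = 10.
C[3]: S = E(K, 7) = 66; 32 ⊕ 66 = 98.
So the input to E for block [3] is 7.

7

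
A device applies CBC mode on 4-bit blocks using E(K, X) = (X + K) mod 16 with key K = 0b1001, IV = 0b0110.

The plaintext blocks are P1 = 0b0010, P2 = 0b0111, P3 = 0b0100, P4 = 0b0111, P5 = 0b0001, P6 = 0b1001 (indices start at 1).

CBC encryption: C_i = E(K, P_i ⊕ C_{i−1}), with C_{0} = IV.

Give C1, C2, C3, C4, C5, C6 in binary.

C1 = 0b1101, C2 = 0b0011, C3 = 0b0000, C4 = 0b0000, C5 = 0b1010, C6 = 0b1100

C1: P1 ⊕ 0b0110 = 0b0100; E(K, 0b0100) = 0b1101.
C2: P2 ⊕ 0b1101 = 0b1010; E(K, 0b1010) = 0b0011.
C3: P3 ⊕ 0b0011 = 0b0111; E(K, 0b0111) = 0b0000.
C4: P4 ⊕ 0b0000 = 0b0111; E(K, 0b0111) = 0b0000.
C5: P5 ⊕ 0b0000 = 0b0001; E(K, 0b0001) = 0b1010.
C6: P6 ⊕ 0b1010 = 0b0011; E(K, 0b0011) = 0b1100.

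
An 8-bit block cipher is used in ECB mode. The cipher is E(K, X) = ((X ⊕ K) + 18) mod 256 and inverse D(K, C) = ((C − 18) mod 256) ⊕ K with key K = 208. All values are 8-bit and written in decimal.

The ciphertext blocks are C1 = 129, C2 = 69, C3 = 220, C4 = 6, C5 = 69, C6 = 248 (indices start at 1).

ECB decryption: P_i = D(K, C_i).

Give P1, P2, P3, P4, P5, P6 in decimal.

P1 = 191, P2 = 227, P3 = 26, P4 = 36, P5 = 227, P6 = 54

P1: D(K, 129) = 191.
P2: D(K, 69) = 227.
P3: D(K, 220) = 26.
P4: D(K, 6) = 36.
P5: D(K, 69) = 227.
P6: D(K, 248) = 54.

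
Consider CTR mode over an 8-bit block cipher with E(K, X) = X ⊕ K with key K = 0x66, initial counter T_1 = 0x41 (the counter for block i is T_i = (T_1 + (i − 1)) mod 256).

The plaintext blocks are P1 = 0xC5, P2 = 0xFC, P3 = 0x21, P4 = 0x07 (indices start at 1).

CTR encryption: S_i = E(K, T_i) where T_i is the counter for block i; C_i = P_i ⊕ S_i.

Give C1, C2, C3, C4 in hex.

C1: T = 0x41, S = E(K, T) = 0x27; 0xC5 ⊕ 0x27 = 0xE2.
C2: T = 0x42, S = E(K, T) = 0x24; 0xFC ⊕ 0x24 = 0xD8.
C3: T = 0x43, S = E(K, T) = 0x25; 0x21 ⊕ 0x25 = 0x04.
C4: T = 0x44, S = E(K, T) = 0x22; 0x07 ⊕ 0x22 = 0x25.

C1 = 0xE2, C2 = 0xD8, C3 = 0x04, C4 = 0x25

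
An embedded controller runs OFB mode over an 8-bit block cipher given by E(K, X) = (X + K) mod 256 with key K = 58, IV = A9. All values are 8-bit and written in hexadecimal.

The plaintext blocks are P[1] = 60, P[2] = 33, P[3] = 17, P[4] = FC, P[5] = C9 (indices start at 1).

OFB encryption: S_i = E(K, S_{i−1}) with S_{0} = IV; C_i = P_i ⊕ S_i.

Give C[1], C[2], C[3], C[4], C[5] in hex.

C[1] = 61, C[2] = 6A, C[3] = A6, C[4] = F5, C[5] = A8

C[1]: S = E(K, A9) = 01; 60 ⊕ 01 = 61.
C[2]: S = E(K, 01) = 59; 33 ⊕ 59 = 6A.
C[3]: S = E(K, 59) = B1; 17 ⊕ B1 = A6.
C[4]: S = E(K, B1) = 09; FC ⊕ 09 = F5.
C[5]: S = E(K, 09) = 61; C9 ⊕ 61 = A8.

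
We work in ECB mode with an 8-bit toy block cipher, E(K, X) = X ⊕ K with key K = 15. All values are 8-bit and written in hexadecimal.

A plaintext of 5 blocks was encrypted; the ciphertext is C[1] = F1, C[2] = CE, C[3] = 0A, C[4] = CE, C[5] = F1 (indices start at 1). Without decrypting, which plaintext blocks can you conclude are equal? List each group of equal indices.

ECB encrypts each block independently with the same key, so equal ciphertext blocks imply equal plaintext blocks.
C[1] = C[5] = F1, so P[1] = P[5].
C[2] = C[4] = CE, so P[2] = P[4].

P[1] = P[5]; P[2] = P[4]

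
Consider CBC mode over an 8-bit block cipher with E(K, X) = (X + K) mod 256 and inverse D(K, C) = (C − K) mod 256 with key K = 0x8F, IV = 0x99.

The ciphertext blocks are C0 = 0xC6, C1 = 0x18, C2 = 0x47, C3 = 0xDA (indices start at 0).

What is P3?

CBC decryption: P_i = D(K, C_i) ⊕ C_{i−1}, with C_{−1} = IV.
P3: D(K, 0xDA) = 0x4B; 0x4B ⊕ 0x47 = 0x0C.

P3 = 0x0C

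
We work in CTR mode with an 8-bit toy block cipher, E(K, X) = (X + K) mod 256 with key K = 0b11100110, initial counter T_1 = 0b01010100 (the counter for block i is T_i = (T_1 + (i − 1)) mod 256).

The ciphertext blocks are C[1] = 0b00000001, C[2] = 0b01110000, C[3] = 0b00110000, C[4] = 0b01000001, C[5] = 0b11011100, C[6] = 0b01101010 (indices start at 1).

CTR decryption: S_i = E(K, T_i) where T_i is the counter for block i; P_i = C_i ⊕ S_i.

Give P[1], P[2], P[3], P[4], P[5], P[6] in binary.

P[1] = 0b00111011, P[2] = 0b01001011, P[3] = 0b00001100, P[4] = 0b01111100, P[5] = 0b11100010, P[6] = 0b01010101

P[1]: T = 0b01010100, S = E(K, T) = 0b00111010; 0b00000001 ⊕ 0b00111010 = 0b00111011.
P[2]: T = 0b01010101, S = E(K, T) = 0b00111011; 0b01110000 ⊕ 0b00111011 = 0b01001011.
P[3]: T = 0b01010110, S = E(K, T) = 0b00111100; 0b00110000 ⊕ 0b00111100 = 0b00001100.
P[4]: T = 0b01010111, S = E(K, T) = 0b00111101; 0b01000001 ⊕ 0b00111101 = 0b01111100.
P[5]: T = 0b01011000, S = E(K, T) = 0b00111110; 0b11011100 ⊕ 0b00111110 = 0b11100010.
P[6]: T = 0b01011001, S = E(K, T) = 0b00111111; 0b01101010 ⊕ 0b00111111 = 0b01010101.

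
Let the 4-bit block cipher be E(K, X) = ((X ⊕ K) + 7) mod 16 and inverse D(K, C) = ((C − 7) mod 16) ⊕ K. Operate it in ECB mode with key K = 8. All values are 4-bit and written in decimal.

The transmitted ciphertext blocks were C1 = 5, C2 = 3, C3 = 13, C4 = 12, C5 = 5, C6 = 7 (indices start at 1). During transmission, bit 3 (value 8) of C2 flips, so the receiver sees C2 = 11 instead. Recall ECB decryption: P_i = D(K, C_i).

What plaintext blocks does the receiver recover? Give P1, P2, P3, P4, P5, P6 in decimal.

P1 = 6, P2 = 12, P3 = 14, P4 = 13, P5 = 6, P6 = 8

Only C2 changed, to 11. In ECB, a change in C_i affects only P_i. Decrypting the received ciphertext:
P1: D(K, 5) = 6.
P2: D(K, 11) = 12.
P3: D(K, 13) = 14.
P4: D(K, 12) = 13.
P5: D(K, 5) = 6.
P6: D(K, 7) = 8.
Blocks that differ from the original plaintext: P2.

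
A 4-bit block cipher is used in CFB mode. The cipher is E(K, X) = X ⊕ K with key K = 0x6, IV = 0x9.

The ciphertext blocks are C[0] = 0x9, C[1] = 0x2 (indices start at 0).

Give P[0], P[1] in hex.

P[0] = 0x6, P[1] = 0xD

CFB decryption: P_i = C_i ⊕ E(K, C_{i−1}), with C_{−1} = IV.
P[0]: E(K, 0x9) = 0xF; 0x9 ⊕ 0xF = 0x6.
P[1]: E(K, 0x9) = 0xF; 0x2 ⊕ 0xF = 0xD.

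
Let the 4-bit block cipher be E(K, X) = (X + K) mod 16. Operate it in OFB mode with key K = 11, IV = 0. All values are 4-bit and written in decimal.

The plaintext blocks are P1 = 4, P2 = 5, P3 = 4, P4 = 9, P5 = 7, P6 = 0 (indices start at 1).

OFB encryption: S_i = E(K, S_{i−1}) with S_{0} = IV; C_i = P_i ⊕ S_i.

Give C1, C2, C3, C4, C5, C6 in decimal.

C1: S = E(K, 0) = 11; 4 ⊕ 11 = 15.
C2: S = E(K, 11) = 6; 5 ⊕ 6 = 3.
C3: S = E(K, 6) = 1; 4 ⊕ 1 = 5.
C4: S = E(K, 1) = 12; 9 ⊕ 12 = 5.
C5: S = E(K, 12) = 7; 7 ⊕ 7 = 0.
C6: S = E(K, 7) = 2; 0 ⊕ 2 = 2.

C1 = 15, C2 = 3, C3 = 5, C4 = 5, C5 = 0, C6 = 2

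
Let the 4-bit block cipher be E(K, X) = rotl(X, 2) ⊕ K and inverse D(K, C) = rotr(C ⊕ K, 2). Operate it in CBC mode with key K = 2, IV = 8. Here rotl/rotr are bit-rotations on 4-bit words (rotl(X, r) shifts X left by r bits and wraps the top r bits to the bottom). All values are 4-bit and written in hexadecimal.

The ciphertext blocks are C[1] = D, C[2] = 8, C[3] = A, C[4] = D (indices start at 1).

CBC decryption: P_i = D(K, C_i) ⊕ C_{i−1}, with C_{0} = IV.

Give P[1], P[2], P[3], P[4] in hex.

P[1]: D(K, D) = F; F ⊕ 8 = 7.
P[2]: D(K, 8) = A; A ⊕ D = 7.
P[3]: D(K, A) = 2; 2 ⊕ 8 = A.
P[4]: D(K, D) = F; F ⊕ A = 5.

P[1] = 7, P[2] = 7, P[3] = A, P[4] = 5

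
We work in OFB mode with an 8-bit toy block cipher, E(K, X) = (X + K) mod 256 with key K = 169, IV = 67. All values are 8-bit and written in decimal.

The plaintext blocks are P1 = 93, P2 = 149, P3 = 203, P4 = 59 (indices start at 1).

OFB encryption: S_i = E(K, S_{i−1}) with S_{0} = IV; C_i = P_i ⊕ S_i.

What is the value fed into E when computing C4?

C1: S = E(K, 67) = 236; 93 ⊕ 236 = 177.
C2: S = E(K, 236) = 149; 149 ⊕ 149 = 0.
C3: S = E(K, 149) = 62; 203 ⊕ 62 = 245.
C4: S = E(K, 62) = 231; 59 ⊕ 231 = 220.
So the input to E for block 4 is 62.

62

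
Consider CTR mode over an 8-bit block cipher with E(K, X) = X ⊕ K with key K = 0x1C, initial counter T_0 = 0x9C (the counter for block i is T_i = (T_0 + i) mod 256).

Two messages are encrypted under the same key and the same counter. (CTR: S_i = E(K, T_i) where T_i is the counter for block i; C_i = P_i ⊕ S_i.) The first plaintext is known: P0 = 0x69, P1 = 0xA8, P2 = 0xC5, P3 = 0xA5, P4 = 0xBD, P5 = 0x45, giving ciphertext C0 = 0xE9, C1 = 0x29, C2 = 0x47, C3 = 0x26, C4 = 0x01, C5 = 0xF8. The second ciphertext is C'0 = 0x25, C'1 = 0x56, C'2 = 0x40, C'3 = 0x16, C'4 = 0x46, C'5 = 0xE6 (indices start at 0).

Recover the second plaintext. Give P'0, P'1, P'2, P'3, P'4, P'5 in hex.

In CTR with a reused counter, both messages share the same keystream S_i, so C_i ⊕ C'_i = P_i ⊕ P'_i and thus P'_i = P_i ⊕ C_i ⊕ C'_i.
P'0: 0x69 ⊕ 0xE9 ⊕ 0x25 = 0xA5.
P'1: 0xA8 ⊕ 0x29 ⊕ 0x56 = 0xD7.
P'2: 0xC5 ⊕ 0x47 ⊕ 0x40 = 0xC2.
P'3: 0xA5 ⊕ 0x26 ⊕ 0x16 = 0x95.
P'4: 0xBD ⊕ 0x01 ⊕ 0x46 = 0xFA.
P'5: 0x45 ⊕ 0xF8 ⊕ 0xE6 = 0x5B.

P'0 = 0xA5, P'1 = 0xD7, P'2 = 0xC2, P'3 = 0x95, P'4 = 0xFA, P'5 = 0x5B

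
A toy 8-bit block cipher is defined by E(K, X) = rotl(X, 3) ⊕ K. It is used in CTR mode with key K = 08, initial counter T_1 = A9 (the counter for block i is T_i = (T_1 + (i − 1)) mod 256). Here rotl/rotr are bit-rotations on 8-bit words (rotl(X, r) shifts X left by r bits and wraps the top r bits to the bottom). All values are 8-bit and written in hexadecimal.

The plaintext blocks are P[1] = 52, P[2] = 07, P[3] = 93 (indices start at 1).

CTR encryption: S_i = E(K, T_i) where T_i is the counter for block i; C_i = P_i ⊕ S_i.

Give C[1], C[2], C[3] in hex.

C[1] = 17, C[2] = 5A, C[3] = C6

C[1]: T = A9, S = E(K, T) = 45; 52 ⊕ 45 = 17.
C[2]: T = AA, S = E(K, T) = 5D; 07 ⊕ 5D = 5A.
C[3]: T = AB, S = E(K, T) = 55; 93 ⊕ 55 = C6.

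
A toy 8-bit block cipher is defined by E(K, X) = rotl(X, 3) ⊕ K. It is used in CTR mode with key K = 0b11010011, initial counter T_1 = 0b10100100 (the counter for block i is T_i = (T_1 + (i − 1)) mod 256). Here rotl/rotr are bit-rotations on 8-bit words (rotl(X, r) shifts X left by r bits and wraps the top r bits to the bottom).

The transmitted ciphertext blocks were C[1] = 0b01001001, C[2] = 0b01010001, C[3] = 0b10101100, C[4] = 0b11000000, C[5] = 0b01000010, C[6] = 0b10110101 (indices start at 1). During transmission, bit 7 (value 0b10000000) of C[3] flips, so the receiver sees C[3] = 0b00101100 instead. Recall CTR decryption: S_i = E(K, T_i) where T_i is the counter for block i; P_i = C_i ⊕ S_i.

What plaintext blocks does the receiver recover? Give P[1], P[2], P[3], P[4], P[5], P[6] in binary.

Only C[3] changed, to 0b00101100. In CTR, a change in C_i flips the same bit in P_i only; the keystream is unaffected. Decrypting the received ciphertext:
P[1]: T = 0b10100100, S = E(K, T) = 0b11110110; 0b01001001 ⊕ 0b11110110 = 0b10111111.
P[2]: T = 0b10100101, S = E(K, T) = 0b11111110; 0b01010001 ⊕ 0b11111110 = 0b10101111.
P[3]: T = 0b10100110, S = E(K, T) = 0b11100110; 0b00101100 ⊕ 0b11100110 = 0b11001010.
P[4]: T = 0b10100111, S = E(K, T) = 0b11101110; 0b11000000 ⊕ 0b11101110 = 0b00101110.
P[5]: T = 0b10101000, S = E(K, T) = 0b10010110; 0b01000010 ⊕ 0b10010110 = 0b11010100.
P[6]: T = 0b10101001, S = E(K, T) = 0b10011110; 0b10110101 ⊕ 0b10011110 = 0b00101011.
Blocks that differ from the original plaintext: P[3].

P[1] = 0b10111111, P[2] = 0b10101111, P[3] = 0b11001010, P[4] = 0b00101110, P[5] = 0b11010100, P[6] = 0b00101011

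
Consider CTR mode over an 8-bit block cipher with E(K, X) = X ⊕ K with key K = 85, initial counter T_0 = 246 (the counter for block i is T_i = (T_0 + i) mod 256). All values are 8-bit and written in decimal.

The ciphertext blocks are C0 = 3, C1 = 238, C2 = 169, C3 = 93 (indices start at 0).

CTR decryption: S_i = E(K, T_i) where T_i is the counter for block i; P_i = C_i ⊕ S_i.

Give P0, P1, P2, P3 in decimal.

P0: T = 246, S = E(K, T) = 163; 3 ⊕ 163 = 160.
P1: T = 247, S = E(K, T) = 162; 238 ⊕ 162 = 76.
P2: T = 248, S = E(K, T) = 173; 169 ⊕ 173 = 4.
P3: T = 249, S = E(K, T) = 172; 93 ⊕ 172 = 241.

P0 = 160, P1 = 76, P2 = 4, P3 = 241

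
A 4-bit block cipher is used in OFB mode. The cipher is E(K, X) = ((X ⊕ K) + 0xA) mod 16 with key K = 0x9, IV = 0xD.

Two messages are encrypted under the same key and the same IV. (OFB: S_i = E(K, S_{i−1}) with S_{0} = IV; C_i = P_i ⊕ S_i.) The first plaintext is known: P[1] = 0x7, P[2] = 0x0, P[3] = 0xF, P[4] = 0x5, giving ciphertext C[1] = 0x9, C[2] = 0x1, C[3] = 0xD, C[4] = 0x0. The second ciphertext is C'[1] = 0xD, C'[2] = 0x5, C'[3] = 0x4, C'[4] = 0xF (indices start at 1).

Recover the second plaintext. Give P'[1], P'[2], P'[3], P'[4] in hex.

P'[1] = 0x3, P'[2] = 0x4, P'[3] = 0x6, P'[4] = 0xA

In OFB with a reused IV, both messages share the same keystream S_i, so C_i ⊕ C'_i = P_i ⊕ P'_i and thus P'_i = P_i ⊕ C_i ⊕ C'_i.
P'[1]: 0x7 ⊕ 0x9 ⊕ 0xD = 0x3.
P'[2]: 0x0 ⊕ 0x1 ⊕ 0x5 = 0x4.
P'[3]: 0xF ⊕ 0xD ⊕ 0x4 = 0x6.
P'[4]: 0x5 ⊕ 0x0 ⊕ 0xF = 0xA.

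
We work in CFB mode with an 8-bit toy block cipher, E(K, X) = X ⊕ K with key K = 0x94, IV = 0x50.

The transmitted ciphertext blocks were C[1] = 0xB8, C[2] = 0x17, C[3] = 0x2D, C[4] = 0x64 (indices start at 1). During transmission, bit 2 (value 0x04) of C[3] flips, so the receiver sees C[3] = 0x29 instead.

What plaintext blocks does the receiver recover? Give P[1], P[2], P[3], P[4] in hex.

P[1] = 0x7C, P[2] = 0x3B, P[3] = 0xAA, P[4] = 0xD9

CFB decryption: P_i = C_i ⊕ E(K, C_{i−1}), with C_{0} = IV.
Only C[3] changed, to 0x29. In CFB, a change in C_i flips the same bit in P_i and garbles P_{i+1}. Decrypting the received ciphertext:
P[1]: E(K, 0x50) = 0xC4; 0xB8 ⊕ 0xC4 = 0x7C.
P[2]: E(K, 0xB8) = 0x2C; 0x17 ⊕ 0x2C = 0x3B.
P[3]: E(K, 0x17) = 0x83; 0x29 ⊕ 0x83 = 0xAA.
P[4]: E(K, 0x29) = 0xBD; 0x64 ⊕ 0xBD = 0xD9.
Blocks that differ from the original plaintext: P[3], P[4].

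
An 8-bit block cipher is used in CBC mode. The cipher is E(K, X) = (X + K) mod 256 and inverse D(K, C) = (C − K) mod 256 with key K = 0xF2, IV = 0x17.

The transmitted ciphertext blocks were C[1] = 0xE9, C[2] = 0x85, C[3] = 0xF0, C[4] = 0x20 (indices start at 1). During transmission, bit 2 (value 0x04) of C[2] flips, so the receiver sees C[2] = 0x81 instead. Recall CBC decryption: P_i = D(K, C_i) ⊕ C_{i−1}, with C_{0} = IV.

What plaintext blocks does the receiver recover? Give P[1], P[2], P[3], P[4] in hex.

Only C[2] changed, to 0x81. In CBC, a change in C_i garbles P_i and flips the same bit in P_{i+1}. Decrypting the received ciphertext:
P[1]: D(K, 0xE9) = 0xF7; 0xF7 ⊕ 0x17 = 0xE0.
P[2]: D(K, 0x81) = 0x8F; 0x8F ⊕ 0xE9 = 0x66.
P[3]: D(K, 0xF0) = 0xFE; 0xFE ⊕ 0x81 = 0x7F.
P[4]: D(K, 0x20) = 0x2E; 0x2E ⊕ 0xF0 = 0xDE.
Blocks that differ from the original plaintext: P[2], P[3].

P[1] = 0xE0, P[2] = 0x66, P[3] = 0x7F, P[4] = 0xDE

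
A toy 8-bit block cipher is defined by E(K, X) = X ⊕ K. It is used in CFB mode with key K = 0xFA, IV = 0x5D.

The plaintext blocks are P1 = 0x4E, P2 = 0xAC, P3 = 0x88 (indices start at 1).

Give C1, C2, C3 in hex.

C1 = 0xE9, C2 = 0xBF, C3 = 0xCD

CFB encryption: C_i = P_i ⊕ E(K, C_{i−1}), with C_{0} = IV.
C1: E(K, 0x5D) = 0xA7; 0x4E ⊕ 0xA7 = 0xE9.
C2: E(K, 0xE9) = 0x13; 0xAC ⊕ 0x13 = 0xBF.
C3: E(K, 0xBF) = 0x45; 0x88 ⊕ 0x45 = 0xCD.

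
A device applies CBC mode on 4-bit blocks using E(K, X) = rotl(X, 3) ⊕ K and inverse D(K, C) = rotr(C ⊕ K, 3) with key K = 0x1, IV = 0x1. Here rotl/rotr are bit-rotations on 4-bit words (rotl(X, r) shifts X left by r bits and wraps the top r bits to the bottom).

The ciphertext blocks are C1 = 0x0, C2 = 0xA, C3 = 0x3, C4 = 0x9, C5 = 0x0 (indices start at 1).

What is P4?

P4 = 0x2

CBC decryption: P_i = D(K, C_i) ⊕ C_{i−1}, with C_{0} = IV.
P4: D(K, 0x9) = 0x1; 0x1 ⊕ 0x3 = 0x2.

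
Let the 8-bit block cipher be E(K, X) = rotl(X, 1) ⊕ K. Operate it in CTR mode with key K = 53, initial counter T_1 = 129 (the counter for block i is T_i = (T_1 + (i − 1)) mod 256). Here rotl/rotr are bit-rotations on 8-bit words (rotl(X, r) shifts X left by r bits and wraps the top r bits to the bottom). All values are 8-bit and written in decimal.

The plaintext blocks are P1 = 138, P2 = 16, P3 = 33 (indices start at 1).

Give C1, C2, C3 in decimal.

CTR encryption: S_i = E(K, T_i) where T_i is the counter for block i; C_i = P_i ⊕ S_i.
C1: T = 129, S = E(K, T) = 54; 138 ⊕ 54 = 188.
C2: T = 130, S = E(K, T) = 48; 16 ⊕ 48 = 32.
C3: T = 131, S = E(K, T) = 50; 33 ⊕ 50 = 19.

C1 = 188, C2 = 32, C3 = 19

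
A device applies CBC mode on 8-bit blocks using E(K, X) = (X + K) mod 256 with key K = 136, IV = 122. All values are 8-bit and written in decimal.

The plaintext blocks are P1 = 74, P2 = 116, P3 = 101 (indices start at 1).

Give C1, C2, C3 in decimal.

CBC encryption: C_i = E(K, P_i ⊕ C_{i−1}), with C_{0} = IV.
C1: P1 ⊕ 122 = 48; E(K, 48) = 184.
C2: P2 ⊕ 184 = 204; E(K, 204) = 84.
C3: P3 ⊕ 84 = 49; E(K, 49) = 185.

C1 = 184, C2 = 84, C3 = 185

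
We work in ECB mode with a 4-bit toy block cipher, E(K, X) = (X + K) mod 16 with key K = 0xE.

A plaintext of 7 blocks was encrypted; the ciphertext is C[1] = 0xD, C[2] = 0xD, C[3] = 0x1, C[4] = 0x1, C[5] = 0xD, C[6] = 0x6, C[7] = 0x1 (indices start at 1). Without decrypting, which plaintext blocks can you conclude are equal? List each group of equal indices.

ECB encrypts each block independently with the same key, so equal ciphertext blocks imply equal plaintext blocks.
C[1] = C[2] = C[5] = 0xD, so P[1] = P[2] = P[5].
C[3] = C[4] = C[7] = 0x1, so P[3] = P[4] = P[7].

P[1] = P[2] = P[5]; P[3] = P[4] = P[7]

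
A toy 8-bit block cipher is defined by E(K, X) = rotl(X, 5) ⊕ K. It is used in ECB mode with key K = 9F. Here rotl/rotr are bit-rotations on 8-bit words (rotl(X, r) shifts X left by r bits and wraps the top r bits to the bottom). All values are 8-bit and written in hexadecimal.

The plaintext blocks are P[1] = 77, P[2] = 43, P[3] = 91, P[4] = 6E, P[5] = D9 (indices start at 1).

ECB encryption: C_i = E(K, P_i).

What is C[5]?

C[5]: E(K, D9) = A4.

C[5] = A4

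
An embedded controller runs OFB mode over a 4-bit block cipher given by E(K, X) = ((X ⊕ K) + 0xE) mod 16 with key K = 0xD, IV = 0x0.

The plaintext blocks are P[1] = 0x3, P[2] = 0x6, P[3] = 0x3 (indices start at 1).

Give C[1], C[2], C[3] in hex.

OFB encryption: S_i = E(K, S_{i−1}) with S_{0} = IV; C_i = P_i ⊕ S_i.
C[1]: S = E(K, 0x0) = 0xB; 0x3 ⊕ 0xB = 0x8.
C[2]: S = E(K, 0xB) = 0x4; 0x6 ⊕ 0x4 = 0x2.
C[3]: S = E(K, 0x4) = 0x7; 0x3 ⊕ 0x7 = 0x4.

C[1] = 0x8, C[2] = 0x2, C[3] = 0x4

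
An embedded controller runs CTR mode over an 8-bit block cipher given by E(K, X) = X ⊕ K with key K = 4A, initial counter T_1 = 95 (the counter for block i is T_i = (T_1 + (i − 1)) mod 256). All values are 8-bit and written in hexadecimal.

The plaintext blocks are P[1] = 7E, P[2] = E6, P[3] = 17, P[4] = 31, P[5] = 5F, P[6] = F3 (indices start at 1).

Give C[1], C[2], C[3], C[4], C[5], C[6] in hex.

C[1] = A1, C[2] = 3A, C[3] = CA, C[4] = E3, C[5] = 8C, C[6] = 23

CTR encryption: S_i = E(K, T_i) where T_i is the counter for block i; C_i = P_i ⊕ S_i.
C[1]: T = 95, S = E(K, T) = DF; 7E ⊕ DF = A1.
C[2]: T = 96, S = E(K, T) = DC; E6 ⊕ DC = 3A.
C[3]: T = 97, S = E(K, T) = DD; 17 ⊕ DD = CA.
C[4]: T = 98, S = E(K, T) = D2; 31 ⊕ D2 = E3.
C[5]: T = 99, S = E(K, T) = D3; 5F ⊕ D3 = 8C.
C[6]: T = 9A, S = E(K, T) = D0; F3 ⊕ D0 = 23.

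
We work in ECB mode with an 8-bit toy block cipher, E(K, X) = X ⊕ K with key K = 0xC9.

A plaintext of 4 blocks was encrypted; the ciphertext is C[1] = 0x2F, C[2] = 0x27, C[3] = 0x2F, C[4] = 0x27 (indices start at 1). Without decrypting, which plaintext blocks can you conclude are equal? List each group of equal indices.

P[1] = P[3]; P[2] = P[4]

ECB encrypts each block independently with the same key, so equal ciphertext blocks imply equal plaintext blocks.
C[1] = C[3] = 0x2F, so P[1] = P[3].
C[2] = C[4] = 0x27, so P[2] = P[4].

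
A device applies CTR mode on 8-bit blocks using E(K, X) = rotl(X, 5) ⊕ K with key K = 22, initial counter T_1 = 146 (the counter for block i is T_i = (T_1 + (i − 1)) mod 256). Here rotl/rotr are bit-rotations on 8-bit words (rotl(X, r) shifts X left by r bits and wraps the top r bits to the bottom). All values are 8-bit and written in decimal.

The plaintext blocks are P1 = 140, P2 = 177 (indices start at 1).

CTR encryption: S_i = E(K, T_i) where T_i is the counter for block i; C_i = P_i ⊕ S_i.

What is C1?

C1: T = 146, S = E(K, T) = 68; 140 ⊕ 68 = 200.

C1 = 200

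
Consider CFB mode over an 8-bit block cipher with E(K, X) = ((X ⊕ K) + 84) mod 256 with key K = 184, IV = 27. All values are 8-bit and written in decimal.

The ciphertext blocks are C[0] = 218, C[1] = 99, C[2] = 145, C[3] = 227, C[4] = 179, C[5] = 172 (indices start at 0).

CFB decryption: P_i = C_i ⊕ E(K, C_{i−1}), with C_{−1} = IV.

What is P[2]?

P[2]: E(K, 99) = 47; 145 ⊕ 47 = 190.

P[2] = 190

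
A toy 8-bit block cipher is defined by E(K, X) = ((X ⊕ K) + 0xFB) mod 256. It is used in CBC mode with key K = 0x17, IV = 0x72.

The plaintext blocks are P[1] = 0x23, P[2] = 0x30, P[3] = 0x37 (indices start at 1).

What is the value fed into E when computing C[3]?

0x56

CBC encryption: C_i = E(K, P_i ⊕ C_{i−1}), with C_{0} = IV.
C[1]: P[1] ⊕ 0x72 = 0x51; E(K, 0x51) = 0x41.
C[2]: P[2] ⊕ 0x41 = 0x71; E(K, 0x71) = 0x61.
C[3]: P[3] ⊕ 0x61 = 0x56; E(K, 0x56) = 0x3C.
So the input to E for block [3] is 0x56.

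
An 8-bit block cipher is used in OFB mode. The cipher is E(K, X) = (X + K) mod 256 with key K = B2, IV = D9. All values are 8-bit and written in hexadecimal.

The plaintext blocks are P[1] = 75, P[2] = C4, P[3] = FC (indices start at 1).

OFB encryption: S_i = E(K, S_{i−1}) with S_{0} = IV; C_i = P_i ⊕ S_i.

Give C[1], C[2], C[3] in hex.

C[1]: S = E(K, D9) = 8B; 75 ⊕ 8B = FE.
C[2]: S = E(K, 8B) = 3D; C4 ⊕ 3D = F9.
C[3]: S = E(K, 3D) = EF; FC ⊕ EF = 13.

C[1] = FE, C[2] = F9, C[3] = 13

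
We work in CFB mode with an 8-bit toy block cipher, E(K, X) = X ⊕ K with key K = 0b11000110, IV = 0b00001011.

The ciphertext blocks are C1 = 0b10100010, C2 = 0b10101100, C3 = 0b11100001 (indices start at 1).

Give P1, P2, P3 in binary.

P1 = 0b01101111, P2 = 0b11001000, P3 = 0b10001011

CFB decryption: P_i = C_i ⊕ E(K, C_{i−1}), with C_{0} = IV.
P1: E(K, 0b00001011) = 0b11001101; 0b10100010 ⊕ 0b11001101 = 0b01101111.
P2: E(K, 0b10100010) = 0b01100100; 0b10101100 ⊕ 0b01100100 = 0b11001000.
P3: E(K, 0b10101100) = 0b01101010; 0b11100001 ⊕ 0b01101010 = 0b10001011.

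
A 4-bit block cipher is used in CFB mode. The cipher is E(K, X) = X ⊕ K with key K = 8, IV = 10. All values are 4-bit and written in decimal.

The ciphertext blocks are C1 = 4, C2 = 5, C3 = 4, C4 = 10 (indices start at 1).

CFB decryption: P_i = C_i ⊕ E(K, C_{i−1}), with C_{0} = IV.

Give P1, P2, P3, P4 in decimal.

P1 = 6, P2 = 9, P3 = 9, P4 = 6

P1: E(K, 10) = 2; 4 ⊕ 2 = 6.
P2: E(K, 4) = 12; 5 ⊕ 12 = 9.
P3: E(K, 5) = 13; 4 ⊕ 13 = 9.
P4: E(K, 4) = 12; 10 ⊕ 12 = 6.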